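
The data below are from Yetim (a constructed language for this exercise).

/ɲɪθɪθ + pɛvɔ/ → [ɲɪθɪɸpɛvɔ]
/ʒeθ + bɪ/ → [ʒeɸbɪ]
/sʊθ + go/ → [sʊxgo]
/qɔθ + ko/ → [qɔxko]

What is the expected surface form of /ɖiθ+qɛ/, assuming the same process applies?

The data show regressive place assimilation: /θ/ → [ɸ] before /p/; /θ/ → [ɸ] before /b/; /θ/ → [x] before /g/; /θ/ → [x] before /k/. In each pair only place changes, matching the following consonant, while manner and voice stay constant.
The rule targets /θ/ (voiceless dental fricative), which sits before the trigger /q/ (uvular).
The voiceless uvular fricative is [χ], so /θ/ → [χ].

[ɖiχqɛ]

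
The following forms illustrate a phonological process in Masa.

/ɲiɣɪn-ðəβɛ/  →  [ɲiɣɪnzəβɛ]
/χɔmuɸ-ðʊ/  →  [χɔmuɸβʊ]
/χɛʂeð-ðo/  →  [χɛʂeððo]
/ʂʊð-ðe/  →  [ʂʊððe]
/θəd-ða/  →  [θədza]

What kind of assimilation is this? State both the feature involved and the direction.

progressive place assimilation

Comparing underlying and surface forms, /ð/ → [z] is the alternation; the neighbouring /n/ is constant.
/ð/ is dental while /n/ is alveolar; the output [z] is alveolar, matching the trigger — so the feature that spreads is place.
Manner and voice are unchanged, so the assimilation is partial, not total.
The other alternating forms pattern the same way: /ð/ → [β] after /ɸ/ (dental → bilabial, matching bilabial); /ð/ → [z] after /d/ (dental → alveolar, matching alveolar) — only place changes, and always toward the preceding segment.
No alternation appears in [χɛʂeððo], [ʂʊððe]: there the adjacent consonants already agree in place (/ð/ and /ð/ are both dental; /ð/ and /ð/ are both dental), so these forms are consistent with the same rule.
The trigger is the preceding segment, so the direction is progressive (perseverative).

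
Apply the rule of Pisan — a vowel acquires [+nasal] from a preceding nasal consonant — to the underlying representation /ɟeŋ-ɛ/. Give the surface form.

[ɟeŋɛ̃]

/ɛ/ sits next to the nasal /ŋ/ and is therefore nasalised to [ɛ̃].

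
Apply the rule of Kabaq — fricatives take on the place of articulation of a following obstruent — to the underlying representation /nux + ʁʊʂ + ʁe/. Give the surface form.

[nuχʁʊχʁe]

The rule targets /x/ (voiceless velar fricative), which sits before the trigger /ʁ/ (uvular).
The voiceless uvular fricative is [χ], so /x/ → [χ].
The same rule applies at the second boundary: /ʂ/ → [χ] next to /ʁ/.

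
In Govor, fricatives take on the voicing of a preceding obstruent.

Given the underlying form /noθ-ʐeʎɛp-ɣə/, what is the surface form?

[noθʂeʎɛpxə]

The rule targets /ʐ/ (voiced retroflex fricative), which sits after the trigger /θ/ (voiceless).
The voiceless retroflex fricative is [ʂ], so /ʐ/ → [ʂ].
At the second juncture, /ɣ/ likewise becomes [x] adjacent to /p/.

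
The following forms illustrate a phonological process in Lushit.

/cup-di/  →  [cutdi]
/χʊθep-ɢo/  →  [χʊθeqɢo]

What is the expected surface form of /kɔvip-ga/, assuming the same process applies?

[kɔvikga]

The data show regressive place assimilation: /p/ → [t] before /d/; /p/ → [q] before /ɢ/. In each pair only place changes, matching the following consonant, while manner and voice stay constant.
/p/ is a voiceless bilabial stop. The following trigger /g/ is velar, so /p/ must become velar as well.
A voiceless velar stop is [k], so the surface segment is [k].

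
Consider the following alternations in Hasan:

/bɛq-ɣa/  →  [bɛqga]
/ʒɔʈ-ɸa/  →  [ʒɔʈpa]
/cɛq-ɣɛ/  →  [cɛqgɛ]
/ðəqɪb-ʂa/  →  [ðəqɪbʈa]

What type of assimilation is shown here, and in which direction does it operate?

The segment that alternates is /ɣ/, which surfaces as [g] when adjacent to /q/.
/ɣ/ is a fricative while /q/ is a stop; the output [g] is a stop, matching the trigger — so the feature that spreads is manner.
Place and voice are unchanged, so the assimilation is partial, not total.
The same holds elsewhere in the data: /ɸ/ → [p] after /ʈ/ (fricative → stop, matching a stop); /ʂ/ → [ʈ] after /b/ (fricative → stop, matching a stop) — only manner changes, and always toward the preceding segment.
Since the segment that changes follows the conditioning segment, the assimilation is progressive.

progressive manner assimilation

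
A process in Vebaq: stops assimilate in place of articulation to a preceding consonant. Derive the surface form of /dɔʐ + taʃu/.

[dɔʐʈaʃu]

/t/ is a voiceless alveolar stop. The preceding trigger /ʐ/ is retroflex, so /t/ must become retroflex as well.
Changing only its place to retroflex gives [ʈ] — the voiceless retroflex stop.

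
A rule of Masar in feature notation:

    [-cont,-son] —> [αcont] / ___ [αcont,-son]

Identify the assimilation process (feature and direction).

regressive manner assimilation

The shared variable α links the value of [cont] on the target to that of the neighbouring obstruent. [cont] distinguishes stops from fricatives — a manner-of-articulation feature — so this is manner assimilation.
Since the environment is written after the underscore, the trigger follows the target; the direction is regressive.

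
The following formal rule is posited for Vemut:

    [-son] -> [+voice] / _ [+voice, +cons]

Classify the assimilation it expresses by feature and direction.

The target ([-son], obstruents) acquires [+voice] next to a voiced consonant ([+voice, +cons]) — it takes on the voicing of its neighbour, so the feature that spreads is voicing.
Since the environment is written after the underscore, the trigger follows the target; the direction is regressive.

regressive voicing assimilation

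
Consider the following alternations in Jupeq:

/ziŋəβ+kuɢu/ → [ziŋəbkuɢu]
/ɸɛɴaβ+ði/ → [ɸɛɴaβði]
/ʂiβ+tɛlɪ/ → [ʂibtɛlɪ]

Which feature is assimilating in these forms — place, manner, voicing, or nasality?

Comparing underlying and surface forms, /β/ → [b] is the alternation; the neighbouring /k/ is constant.
The change fricative → stop matches the manner of the following /k/, identifying this as manner assimilation.
Checking the remaining alternation: /β/ → [b] before /t/ (fricative → stop, matching a stop) — only manner changes, and always toward the following segment.
No alternation appears in [ɸɛɴaβði]: there the adjacent consonants already agree in manner (/β/ and /ð/ are both fricatives), so this form is consistent with the same rule.

manner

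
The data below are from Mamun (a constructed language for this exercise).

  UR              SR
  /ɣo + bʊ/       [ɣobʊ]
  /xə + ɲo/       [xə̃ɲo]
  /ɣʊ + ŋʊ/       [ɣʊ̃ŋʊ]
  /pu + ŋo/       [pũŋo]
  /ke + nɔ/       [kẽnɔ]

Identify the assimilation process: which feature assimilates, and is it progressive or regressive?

The vowel /ə/ surfaces as nasalised [ə̃] next to the following nasal /ɲ/ — it has acquired the [+nasal] feature of its neighbour.
The other forms show the same pattern: /ʊ/ → [ʊ̃] before /ŋ/; /u/ → [ũ] before /ŋ/; /e/ → [ẽ] before /n/ — each time a vowel is nasalised next to a following nasal.
No change occurs in [ɣobʊ] because the vowel at the boundary is adjacent to an oral consonant, not a nasal (/o/ next to /b/).
Because the conditioning nasal is to the right of the vowel that changes, the process is regressive (anticipatory).

regressive nasality assimilation (vowel nasalisation)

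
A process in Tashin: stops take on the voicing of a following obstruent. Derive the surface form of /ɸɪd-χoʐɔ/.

/d/ is a voiced alveolar stop. The following trigger /χ/ is voiceless, so /d/ must become voiceless as well.
Changing only its voicing to voiceless gives [t] — the voiceless alveolar stop.

[ɸɪtχoʐɔ]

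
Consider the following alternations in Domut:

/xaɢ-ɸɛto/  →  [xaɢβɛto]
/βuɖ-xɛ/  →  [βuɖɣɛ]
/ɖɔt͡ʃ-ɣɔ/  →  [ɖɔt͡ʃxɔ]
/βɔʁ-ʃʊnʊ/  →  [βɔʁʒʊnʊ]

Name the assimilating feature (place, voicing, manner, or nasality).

voicing

The segment that alternates is /ɸ/, which surfaces as [β] when adjacent to /ɢ/.
/ɸ/ is voiceless while /ɢ/ is voiced; the output [β] is voiced, matching the trigger — so the feature that spreads is voicing.
Checking the remaining alternations: /x/ → [ɣ] after /ɖ/ (voiceless → voiced, matching voiced); /ɣ/ → [x] after /t͡ʃ/ (voiced → voiceless, matching voiceless); /ʃ/ → [ʒ] after /ʁ/ (voiceless → voiced, matching voiced) — only voicing changes, and always toward the preceding segment.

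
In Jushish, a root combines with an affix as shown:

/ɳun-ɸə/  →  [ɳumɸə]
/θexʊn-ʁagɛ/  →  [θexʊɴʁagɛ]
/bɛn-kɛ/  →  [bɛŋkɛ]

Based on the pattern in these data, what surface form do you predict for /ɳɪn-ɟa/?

[ɳɪɲɟa]

The data show regressive place assimilation: /n/ → [m] before /ɸ/; /n/ → [ɴ] before /ʁ/; /n/ → [ŋ] before /k/. In each pair only place changes, matching the following consonant, while manner and voice stay constant.
/n/ is a voiced alveolar nasal. The following trigger /ɟ/ is palatal, so /n/ must become palatal as well.
A voiced palatal nasal is [ɲ], so the surface segment is [ɲ].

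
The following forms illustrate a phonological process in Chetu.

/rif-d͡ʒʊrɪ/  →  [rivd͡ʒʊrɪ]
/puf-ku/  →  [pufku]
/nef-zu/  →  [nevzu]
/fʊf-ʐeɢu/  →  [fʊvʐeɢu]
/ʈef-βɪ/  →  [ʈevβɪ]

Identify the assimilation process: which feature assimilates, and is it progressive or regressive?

The segment that alternates is /f/, which surfaces as [v] when adjacent to /d͡ʒ/.
The change voiceless → voiced matches the voicing of the following /d͡ʒ/, identifying this as voicing assimilation.
Place and manner are unchanged, so the assimilation is partial, not total.
The other alternating forms pattern the same way: /f/ → [v] before /z/ (voiceless → voiced, matching voiced); /f/ → [v] before /ʐ/ (voiceless → voiced, matching voiced); /f/ → [v] before /β/ (voiceless → voiced, matching voiced) — only voicing changes, and always toward the following segment.
Nothing changes in [pufku]: there the adjacent consonants already agree in voicing (/f/ and /k/ are both voiceless), so this form is consistent with the same rule.
The trigger is the following segment, so the direction is regressive (anticipatory).

regressive voicing assimilation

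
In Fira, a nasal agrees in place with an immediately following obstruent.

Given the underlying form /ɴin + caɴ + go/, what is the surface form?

/n/ is a voiced alveolar nasal. The following trigger /c/ is palatal, so /n/ must become palatal as well.
A voiced palatal nasal is [ɲ], so the surface segment is [ɲ].
At the second juncture, /ɴ/ likewise becomes [ŋ] adjacent to /g/.

[ɴiɲcaŋgo]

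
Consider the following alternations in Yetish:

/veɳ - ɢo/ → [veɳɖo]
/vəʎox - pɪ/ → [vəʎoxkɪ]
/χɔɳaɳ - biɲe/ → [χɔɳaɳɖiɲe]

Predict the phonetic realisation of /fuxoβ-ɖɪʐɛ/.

[fuxoβbɪʐɛ]

The data show progressive place assimilation: /ɢ/ → [ɖ] after /ɳ/; /p/ → [k] after /x/; /b/ → [ɖ] after /ɳ/. In each pair only place changes, matching the preceding consonant, while manner and voice stay constant.
/ɖ/ is a voiced retroflex stop. The preceding trigger /β/ is bilabial, so /ɖ/ must become bilabial as well.
The voiced bilabial stop is [b], so /ɖ/ → [b].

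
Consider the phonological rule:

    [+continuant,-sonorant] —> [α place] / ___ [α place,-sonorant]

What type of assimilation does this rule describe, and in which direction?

The rule copies the place features (abbreviated [place]) from the environment onto the target, so the assimilating feature is place.
Since the environment is written after the underscore, the trigger follows the target; the direction is regressive.

regressive place assimilation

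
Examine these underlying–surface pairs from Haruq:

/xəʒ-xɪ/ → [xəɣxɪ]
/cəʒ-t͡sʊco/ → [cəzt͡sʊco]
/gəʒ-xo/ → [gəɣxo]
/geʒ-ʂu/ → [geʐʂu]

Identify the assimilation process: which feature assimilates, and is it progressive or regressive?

The segment that alternates is /ʒ/, which surfaces as [ɣ] when adjacent to /x/.
/ʒ/ is postalveolar while /x/ is velar; the output [ɣ] is velar, matching the trigger — so the feature that spreads is place.
Manner and voice are unchanged, so the assimilation is partial, not total.
The same holds elsewhere in the data: /ʒ/ → [z] before /t͡s/ (postalveolar → alveolar, matching alveolar); /ʒ/ → [ʐ] before /ʂ/ (postalveolar → retroflex, matching retroflex) — only place changes, and always toward the following segment.
Since the segment that changes precedes the conditioning segment, the assimilation is regressive.

regressive place assimilation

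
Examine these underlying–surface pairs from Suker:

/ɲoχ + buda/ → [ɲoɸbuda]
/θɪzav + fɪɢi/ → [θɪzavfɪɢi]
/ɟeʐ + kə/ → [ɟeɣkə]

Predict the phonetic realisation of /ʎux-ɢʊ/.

The data show regressive place assimilation: /χ/ → [ɸ] before /b/; /ʐ/ → [ɣ] before /k/. In each pair only place changes, matching the following consonant, while manner and voice stay constant.
Nothing changes in [θɪzavfɪɢi]: there the adjacent consonants already agree in place (/v/ and /f/ are both labiodental), so this form is consistent with the same rule.
/x/ is a voiceless velar fricative. The following trigger /ɢ/ is uvular, so /x/ must become uvular as well.
Changing only its place to uvular gives [χ] — the voiceless uvular fricative.

[ʎuχɢʊ]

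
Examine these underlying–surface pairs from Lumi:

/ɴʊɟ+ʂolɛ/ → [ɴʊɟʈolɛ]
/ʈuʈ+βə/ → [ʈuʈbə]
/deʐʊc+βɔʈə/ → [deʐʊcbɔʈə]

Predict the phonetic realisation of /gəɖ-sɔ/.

[gəɖtɔ]

The data show progressive manner assimilation: /ʂ/ → [ʈ] after /ɟ/; /β/ → [b] after /ʈ/; /β/ → [b] after /c/. In each pair only manner changes, matching the preceding consonant, while place and voice stay constant.
/s/ is a voiceless alveolar fricative. The preceding trigger /ɖ/ is a stop, so /s/ must become a stop as well.
Changing only its manner to stop gives [t] — the voiceless alveolar stop.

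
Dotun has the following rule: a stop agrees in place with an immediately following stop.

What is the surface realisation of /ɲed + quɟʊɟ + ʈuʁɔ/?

/d/ is a voiced alveolar stop. The following trigger /q/ is uvular, so /d/ must become uvular as well.
A voiced uvular stop is [ɢ], so the surface segment is [ɢ].
The same rule applies at the second boundary: /ɟ/ → [ɖ] next to /ʈ/.

[ɲeɢquɟʊɖʈuʁɔ]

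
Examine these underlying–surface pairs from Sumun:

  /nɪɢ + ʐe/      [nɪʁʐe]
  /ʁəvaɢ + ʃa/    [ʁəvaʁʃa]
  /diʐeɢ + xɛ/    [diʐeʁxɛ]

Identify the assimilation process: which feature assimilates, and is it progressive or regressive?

Comparing underlying and surface forms, /ɢ/ → [ʁ] is the alternation; the neighbouring /ʐ/ is constant.
The change stop → fricative matches the manner of the following /ʐ/, identifying this as manner assimilation.
Place and voice are unchanged, so the assimilation is partial, not total.
Checking the remaining alternations: /ɢ/ → [ʁ] before /ʃ/ (stop → fricative, matching a fricative); /ɢ/ → [ʁ] before /x/ (stop → fricative, matching a fricative) — only manner changes, and always toward the following segment.
The trigger is the following segment, so the direction is regressive (anticipatory).

regressive manner assimilation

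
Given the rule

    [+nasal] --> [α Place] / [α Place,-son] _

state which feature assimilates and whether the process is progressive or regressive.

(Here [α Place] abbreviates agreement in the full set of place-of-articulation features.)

The rule copies the place features (abbreviated [Place]) from the environment onto the target, so the assimilating feature is place.
Since the environment is written before the underscore, the trigger precedes the target; the direction is progressive.

progressive place assimilation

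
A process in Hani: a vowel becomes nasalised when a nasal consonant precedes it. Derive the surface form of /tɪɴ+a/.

/a/ sits next to the nasal /ɴ/ and is therefore nasalised to [ã].

[tɪɴã]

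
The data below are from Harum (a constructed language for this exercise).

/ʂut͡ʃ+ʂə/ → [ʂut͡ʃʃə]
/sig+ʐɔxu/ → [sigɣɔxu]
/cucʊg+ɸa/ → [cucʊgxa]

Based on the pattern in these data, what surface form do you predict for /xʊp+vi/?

[xʊpβi]

The data show progressive place assimilation: /ʂ/ → [ʃ] after /t͡ʃ/; /ʐ/ → [ɣ] after /g/; /ɸ/ → [x] after /g/. In each pair only place changes, matching the preceding consonant, while manner and voice stay constant.
/v/ is a voiced labiodental fricative. The preceding trigger /p/ is bilabial, so /v/ must become bilabial as well.
Changing only its place to bilabial gives [β] — the voiced bilabial fricative.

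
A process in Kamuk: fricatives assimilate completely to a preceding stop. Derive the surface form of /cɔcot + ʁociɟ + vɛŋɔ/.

/ʁ/ is the segment targeted by the rule; it sits immediately after /t/, so it assimilates completely and surfaces as [t].
At the second juncture, /v/ likewise becomes [ɟ] adjacent to /ɟ/.

[cɔcottociɟɟɛŋɔ]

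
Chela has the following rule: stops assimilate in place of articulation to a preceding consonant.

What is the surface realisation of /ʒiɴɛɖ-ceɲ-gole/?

[ʒiɴɛɖʈeɲɟole]

/c/ is a voiceless palatal stop. The preceding trigger /ɖ/ is retroflex, so /c/ must become retroflex as well.
A voiceless retroflex stop is [ʈ], so the surface segment is [ʈ].
At the second juncture, /g/ likewise becomes [ɟ] adjacent to /ɲ/.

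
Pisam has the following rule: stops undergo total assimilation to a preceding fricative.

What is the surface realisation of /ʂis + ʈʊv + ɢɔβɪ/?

/ʈ/ is the segment targeted by the rule; it sits immediately after /s/, so it assimilates completely and surfaces as [s].
At the second juncture, /ɢ/ likewise becomes [v] adjacent to /v/.

[ʂissʊvvɔβɪ]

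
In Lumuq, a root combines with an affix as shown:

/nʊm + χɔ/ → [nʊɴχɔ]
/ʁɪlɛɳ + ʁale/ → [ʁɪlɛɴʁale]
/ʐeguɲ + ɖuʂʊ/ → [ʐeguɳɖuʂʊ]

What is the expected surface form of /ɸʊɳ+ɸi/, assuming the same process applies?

[ɸʊmɸi]

The data show regressive place assimilation: /m/ → [ɴ] before /χ/; /ɳ/ → [ɴ] before /ʁ/; /ɲ/ → [ɳ] before /ɖ/. In each pair only place changes, matching the following consonant, while manner and voice stay constant.
/ɳ/ is a voiced retroflex nasal. The following trigger /ɸ/ is bilabial, so /ɳ/ must become bilabial as well.
Changing only its place to bilabial gives [m] — the voiced bilabial nasal.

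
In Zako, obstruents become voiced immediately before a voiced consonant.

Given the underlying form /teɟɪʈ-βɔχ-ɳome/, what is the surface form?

[teɟɪɖβɔʁɳome]

The rule targets /ʈ/ (voiceless retroflex stop), which sits before the trigger /β/ (voiced).
Changing only its voicing to voiced gives [ɖ] — the voiced retroflex stop.
At the second juncture, /χ/ likewise becomes [ʁ] adjacent to /ɳ/.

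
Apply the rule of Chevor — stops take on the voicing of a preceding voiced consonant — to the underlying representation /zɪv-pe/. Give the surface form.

[zɪvbe]

/p/ is a voiceless bilabial stop. The preceding trigger /v/ is voiced, so /p/ must become voiced as well.
Changing only its voicing to voiced gives [b] — the voiced bilabial stop.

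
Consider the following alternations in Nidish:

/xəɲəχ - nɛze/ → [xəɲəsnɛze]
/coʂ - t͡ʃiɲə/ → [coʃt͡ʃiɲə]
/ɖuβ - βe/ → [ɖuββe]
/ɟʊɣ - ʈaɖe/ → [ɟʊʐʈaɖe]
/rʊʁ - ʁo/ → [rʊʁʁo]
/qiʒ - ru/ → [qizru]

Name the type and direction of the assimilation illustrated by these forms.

Comparing underlying and surface forms, /χ/ → [s] is the alternation; the neighbouring /n/ is constant.
/χ/ is uvular while /n/ is alveolar; the output [s] is alveolar, matching the trigger — so the feature that spreads is place.
Manner and voice are unchanged, so the assimilation is partial, not total.
Checking the remaining alternations: /ʂ/ → [ʃ] before /t͡ʃ/ (retroflex → postalveolar, matching postalveolar); /ɣ/ → [ʐ] before /ʈ/ (velar → retroflex, matching retroflex); /ʒ/ → [z] before /r/ (postalveolar → alveolar, matching alveolar) — only place changes, and always toward the following segment.
No alternation appears in [ɖuββe], [rʊʁʁo]: there the adjacent consonants already agree in place (/β/ and /β/ are both bilabial; /ʁ/ and /ʁ/ are both uvular), so these forms are consistent with the same rule.
Since the segment that changes precedes the conditioning segment, the assimilation is regressive.

regressive place assimilation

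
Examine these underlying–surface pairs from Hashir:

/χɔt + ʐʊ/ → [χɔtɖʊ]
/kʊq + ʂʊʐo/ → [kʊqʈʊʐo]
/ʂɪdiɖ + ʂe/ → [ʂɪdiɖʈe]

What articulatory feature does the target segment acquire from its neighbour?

Comparing underlying and surface forms, /ʐ/ → [ɖ] is the alternation; the neighbouring /t/ is constant.
/ʐ/ is a fricative while /t/ is a stop; the output [ɖ] is a stop, matching the trigger — so the feature that spreads is manner.
The other alternating forms pattern the same way: /ʂ/ → [ʈ] after /q/ (fricative → stop, matching a stop); /ʂ/ → [ʈ] after /ɖ/ (fricative → stop, matching a stop) — only manner changes, and always toward the preceding segment.

manner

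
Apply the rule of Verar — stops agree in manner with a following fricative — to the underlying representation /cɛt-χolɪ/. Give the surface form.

[cɛsχolɪ]

The rule targets /t/ (voiceless alveolar stop), which sits before the trigger /χ/ (fricative).
The voiceless alveolar fricative is [s], so /t/ → [s].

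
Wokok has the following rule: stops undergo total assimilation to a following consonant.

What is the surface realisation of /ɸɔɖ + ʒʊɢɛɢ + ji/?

/ɖ/ is the segment targeted by the rule; it sits immediately before /ʒ/, so it assimilates completely and surfaces as [ʒ].
The same rule applies at the second boundary: /ɢ/ → [j] next to /j/.

[ɸɔʒʒʊɢɛjji]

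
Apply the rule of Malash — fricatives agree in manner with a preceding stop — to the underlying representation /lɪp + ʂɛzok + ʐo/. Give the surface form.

The rule targets /ʂ/ (voiceless retroflex fricative), which sits after the trigger /p/ (stop).
The voiceless retroflex stop is [ʈ], so /ʂ/ → [ʈ].
The same rule applies at the second boundary: /ʐ/ → [ɖ] next to /k/.

[lɪpʈɛzokɖo]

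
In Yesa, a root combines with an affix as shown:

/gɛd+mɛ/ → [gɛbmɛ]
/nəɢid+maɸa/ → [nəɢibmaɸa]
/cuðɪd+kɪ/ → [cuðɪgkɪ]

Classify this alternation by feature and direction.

The segment that alternates is /d/, which surfaces as [b] when adjacent to /m/.
The change alveolar → bilabial matches the place of the following /m/, identifying this as place assimilation.
Manner and voice are unchanged, so the assimilation is partial, not total.
Checking the remaining alternation: /d/ → [g] before /k/ (alveolar → velar, matching velar) — only place changes, and always toward the following segment.
Since the segment that changes precedes the conditioning segment, the assimilation is regressive.

regressive place assimilation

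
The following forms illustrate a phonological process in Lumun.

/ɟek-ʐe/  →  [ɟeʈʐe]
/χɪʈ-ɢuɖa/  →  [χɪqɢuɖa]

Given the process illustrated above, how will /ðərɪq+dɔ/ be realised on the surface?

The data show regressive place assimilation: /k/ → [ʈ] before /ʐ/; /ʈ/ → [q] before /ɢ/. In each pair only place changes, matching the following consonant, while manner and voice stay constant.
The rule targets /q/ (voiceless uvular stop), which sits before the trigger /d/ (alveolar).
Changing only its place to alveolar gives [t] — the voiceless alveolar stop.

[ðərɪtdɔ]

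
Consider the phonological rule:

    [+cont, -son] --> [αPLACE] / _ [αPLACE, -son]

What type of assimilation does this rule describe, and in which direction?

regressive place assimilation

The shared variable α links the value of the place features (abbreviated [PLACE]) on the target to the same value on the neighbouring segment, so place is the feature that assimilates.
The conditioning segment sits to the right of the focus bar, meaning the trigger follows the segment that changes — regressive assimilation.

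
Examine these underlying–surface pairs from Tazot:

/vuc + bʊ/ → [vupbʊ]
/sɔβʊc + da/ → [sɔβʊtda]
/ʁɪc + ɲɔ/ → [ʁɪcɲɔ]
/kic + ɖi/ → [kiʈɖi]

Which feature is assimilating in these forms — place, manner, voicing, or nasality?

Comparing underlying and surface forms, /c/ → [p] is the alternation; the neighbouring /b/ is constant.
The change palatal → bilabial matches the place of the following /b/, identifying this as place assimilation.
The other alternating forms pattern the same way: /c/ → [t] before /d/ (palatal → alveolar, matching alveolar); /c/ → [ʈ] before /ɖ/ (palatal → retroflex, matching retroflex) — only place changes, and always toward the following segment.
Nothing changes in [ʁɪcɲɔ]: there the adjacent consonants already agree in place (/c/ and /ɲ/ are both palatal), so this form is consistent with the same rule.

place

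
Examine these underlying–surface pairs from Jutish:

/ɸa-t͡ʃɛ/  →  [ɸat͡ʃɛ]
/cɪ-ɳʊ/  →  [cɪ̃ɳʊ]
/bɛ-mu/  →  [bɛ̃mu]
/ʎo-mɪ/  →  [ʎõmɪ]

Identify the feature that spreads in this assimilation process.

The vowel /ɪ/ surfaces as nasalised [ɪ̃] next to the following nasal /ɳ/ — it has acquired the [+nasal] feature of its neighbour.
The other forms show the same pattern: /ɛ/ → [ɛ̃] before /m/; /o/ → [õ] before /m/ — each time a vowel is nasalised next to a following nasal.
No change occurs in [ɸat͡ʃɛ] because the vowel at the boundary is adjacent to an oral consonant, not a nasal (/a/ next to /t͡ʃ/).

nasality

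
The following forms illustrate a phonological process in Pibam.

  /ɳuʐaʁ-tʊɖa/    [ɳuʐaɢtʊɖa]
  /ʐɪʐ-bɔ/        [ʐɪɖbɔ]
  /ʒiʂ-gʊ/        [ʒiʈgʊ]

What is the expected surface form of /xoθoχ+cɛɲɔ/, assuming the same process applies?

[xoθoqcɛɲɔ]

The data show regressive manner assimilation: /ʁ/ → [ɢ] before /t/; /ʐ/ → [ɖ] before /b/; /ʂ/ → [ʈ] before /g/. In each pair only manner changes, matching the following consonant, while place and voice stay constant.
The rule targets /χ/ (voiceless uvular fricative), which sits before the trigger /c/ (stop).
A voiceless uvular stop is [q], so the surface segment is [q].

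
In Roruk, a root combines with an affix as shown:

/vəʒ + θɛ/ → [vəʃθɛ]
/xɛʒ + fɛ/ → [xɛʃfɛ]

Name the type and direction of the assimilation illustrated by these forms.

regressive voicing assimilation

Comparing underlying and surface forms, /ʒ/ → [ʃ] is the alternation; the neighbouring /θ/ is constant.
/ʒ/ is voiced while /θ/ is voiceless; the output [ʃ] is voiceless, matching the trigger — so the feature that spreads is voicing.
Place and manner are unchanged, so the assimilation is partial, not total.
The other alternating form patterns the same way: /ʒ/ → [ʃ] before /f/ (voiced → voiceless, matching voiceless) — only voicing changes, and always toward the following segment.
Since the segment that changes precedes the conditioning segment, the assimilation is regressive.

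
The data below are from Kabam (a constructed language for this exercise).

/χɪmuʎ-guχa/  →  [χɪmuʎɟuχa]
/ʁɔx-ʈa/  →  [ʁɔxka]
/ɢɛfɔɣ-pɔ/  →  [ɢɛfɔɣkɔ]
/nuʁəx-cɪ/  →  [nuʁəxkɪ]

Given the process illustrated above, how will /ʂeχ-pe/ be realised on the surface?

The data show progressive place assimilation: /g/ → [ɟ] after /ʎ/; /ʈ/ → [k] after /x/; /p/ → [k] after /ɣ/; /c/ → [k] after /x/. In each pair only place changes, matching the preceding consonant, while manner and voice stay constant.
/p/ is a voiceless bilabial stop. The preceding trigger /χ/ is uvular, so /p/ must become uvular as well.
The voiceless uvular stop is [q], so /p/ → [q].

[ʂeχqe]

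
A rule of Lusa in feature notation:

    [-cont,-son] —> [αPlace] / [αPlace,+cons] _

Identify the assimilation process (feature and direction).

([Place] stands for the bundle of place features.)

The rule copies the place features (abbreviated [Place]) from the environment onto the target, so the assimilating feature is place.
The conditioning segment sits to the left of the focus bar, meaning the trigger precedes the segment that changes — progressive assimilation.

progressive place assimilation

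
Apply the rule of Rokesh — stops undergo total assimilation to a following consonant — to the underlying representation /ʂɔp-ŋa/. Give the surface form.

[ʂɔŋŋa]

/p/ is the segment targeted by the rule; it sits immediately before /ŋ/, so it assimilates completely and surfaces as [ŋ].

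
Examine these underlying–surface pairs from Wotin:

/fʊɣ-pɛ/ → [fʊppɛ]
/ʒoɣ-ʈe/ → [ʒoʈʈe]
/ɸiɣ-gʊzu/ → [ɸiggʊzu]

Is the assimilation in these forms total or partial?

total assimilation

Underlying /ɣ/ is realised as [p] next to /p/; /p/ itself does not change.
The output [p] is identical to the trigger /p/ — every feature (place, manner, voicing) has been copied — so this is total assimilation.
The remaining alternations confirm this: /ɣ/ → [ʈ] before /ʈ/; /ɣ/ → [g] before /g/ — in each case the output is a copy of the following consonant.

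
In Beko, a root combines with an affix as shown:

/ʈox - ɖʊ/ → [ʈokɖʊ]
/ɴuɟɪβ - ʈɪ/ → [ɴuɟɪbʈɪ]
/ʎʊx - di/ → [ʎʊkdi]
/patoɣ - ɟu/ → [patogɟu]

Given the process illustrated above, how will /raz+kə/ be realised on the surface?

[radkə]

The data show regressive manner assimilation: /x/ → [k] before /ɖ/; /β/ → [b] before /ʈ/; /x/ → [k] before /d/; /ɣ/ → [g] before /ɟ/. In each pair only manner changes, matching the following consonant, while place and voice stay constant.
The rule targets /z/ (voiced alveolar fricative), which sits before the trigger /k/ (stop).
The voiced alveolar stop is [d], so /z/ → [d].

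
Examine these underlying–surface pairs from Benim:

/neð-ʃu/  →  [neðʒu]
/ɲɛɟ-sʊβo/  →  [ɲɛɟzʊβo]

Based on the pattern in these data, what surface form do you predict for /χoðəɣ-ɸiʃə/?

The data show progressive voicing assimilation: /ʃ/ → [ʒ] after /ð/; /s/ → [z] after /ɟ/. In each pair only voicing changes, matching the preceding consonant, while place and manner stay constant.
/ɸ/ is a voiceless bilabial fricative. The preceding trigger /ɣ/ is voiced, so /ɸ/ must become voiced as well.
A voiced bilabial fricative is [β], so the surface segment is [β].

[χoðəɣβiʃə]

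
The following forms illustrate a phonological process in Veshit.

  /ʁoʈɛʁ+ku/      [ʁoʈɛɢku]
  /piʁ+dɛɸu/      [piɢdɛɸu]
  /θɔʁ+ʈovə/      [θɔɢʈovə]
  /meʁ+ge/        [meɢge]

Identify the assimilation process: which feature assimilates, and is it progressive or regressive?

regressive manner assimilation

The segment that alternates is /ʁ/, which surfaces as [ɢ] when adjacent to /k/.
The change fricative → stop matches the manner of the following /k/, identifying this as manner assimilation.
Place and voice are unchanged, so the assimilation is partial, not total.
Checking the remaining alternations: /ʁ/ → [ɢ] before /d/ (fricative → stop, matching a stop); /ʁ/ → [ɢ] before /ʈ/ (fricative → stop, matching a stop); /ʁ/ → [ɢ] before /g/ (fricative → stop, matching a stop) — only manner changes, and always toward the following segment.
Since the segment that changes precedes the conditioning segment, the assimilation is regressive.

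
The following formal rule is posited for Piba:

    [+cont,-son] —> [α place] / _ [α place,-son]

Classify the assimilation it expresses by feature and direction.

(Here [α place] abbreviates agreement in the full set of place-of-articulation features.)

regressive place assimilation

The rule copies the place features (abbreviated [place]) from the environment onto the target, so the assimilating feature is place.
The conditioning segment sits to the right of the focus bar, meaning the trigger follows the segment that changes — regressive assimilation.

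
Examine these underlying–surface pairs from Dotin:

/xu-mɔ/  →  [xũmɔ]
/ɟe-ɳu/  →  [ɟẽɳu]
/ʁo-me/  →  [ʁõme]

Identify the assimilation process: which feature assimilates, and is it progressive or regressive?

The vowel /u/ surfaces as nasalised [ũ] next to the following nasal /m/ — it has acquired the [+nasal] feature of its neighbour.
Likewise in the remaining data: /e/ → [ẽ] before /ɳ/; /o/ → [õ] before /m/ — each time a vowel is nasalised next to a following nasal.
Because the conditioning nasal is to the right of the vowel that changes, the process is regressive (anticipatory).

regressive nasality assimilation (vowel nasalisation)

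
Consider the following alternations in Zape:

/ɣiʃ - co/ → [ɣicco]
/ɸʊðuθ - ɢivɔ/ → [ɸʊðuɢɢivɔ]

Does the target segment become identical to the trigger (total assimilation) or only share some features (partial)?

total assimilation

Comparing underlying and surface forms, /ʃ/ → [c] is the alternation; the neighbouring /c/ is constant.
The output [c] is identical to the trigger /c/ — every feature (place, manner, voicing) has been copied — so this is total assimilation.
The remaining alternation confirms this: /θ/ → [ɢ] before /ɢ/ — in each case the output is a copy of the following consonant.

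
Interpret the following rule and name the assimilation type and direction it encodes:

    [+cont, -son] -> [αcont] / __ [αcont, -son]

The shared variable α links the value of [cont] on the target to that of the neighbouring obstruent. [cont] distinguishes stops from fricatives — a manner-of-articulation feature — so this is manner assimilation.
Since the environment is written after the underscore, the trigger follows the target; the direction is regressive.

regressive manner assimilation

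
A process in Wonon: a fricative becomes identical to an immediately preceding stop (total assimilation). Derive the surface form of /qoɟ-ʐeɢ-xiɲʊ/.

[qoɟɟeɢɢiɲʊ]

/ʐ/ is the segment targeted by the rule; it sits immediately after /ɟ/, so it assimilates completely and surfaces as [ɟ].
At the second juncture, /x/ likewise becomes [ɢ] adjacent to /ɢ/.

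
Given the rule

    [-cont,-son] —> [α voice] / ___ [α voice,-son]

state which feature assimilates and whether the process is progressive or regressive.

regressive voicing assimilation

The rule copies [voice] from the environment onto the target, so the assimilating feature is voicing.
Since the environment is written after the underscore, the trigger follows the target; the direction is regressive.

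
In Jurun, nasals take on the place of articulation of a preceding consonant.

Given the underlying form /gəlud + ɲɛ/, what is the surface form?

The rule targets /ɲ/ (voiced palatal nasal), which sits after the trigger /d/ (alveolar).
Changing only its place to alveolar gives [n] — the voiced alveolar nasal.

[gəludnɛ]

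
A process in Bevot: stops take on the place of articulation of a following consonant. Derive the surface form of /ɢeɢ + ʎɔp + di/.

[ɢeɟʎɔtdi]

/ɢ/ is a voiced uvular stop. The following trigger /ʎ/ is palatal, so /ɢ/ must become palatal as well.
The voiced palatal stop is [ɟ], so /ɢ/ → [ɟ].
The same rule applies at the second boundary: /p/ → [t] next to /d/.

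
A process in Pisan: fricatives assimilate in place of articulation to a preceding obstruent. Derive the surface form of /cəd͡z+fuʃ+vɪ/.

[cəd͡zsuʃʒɪ]

The rule targets /f/ (voiceless labiodental fricative), which sits after the trigger /d͡z/ (alveolar).
A voiceless alveolar fricative is [s], so the surface segment is [s].
At the second juncture, /v/ likewise becomes [ʒ] adjacent to /ʃ/.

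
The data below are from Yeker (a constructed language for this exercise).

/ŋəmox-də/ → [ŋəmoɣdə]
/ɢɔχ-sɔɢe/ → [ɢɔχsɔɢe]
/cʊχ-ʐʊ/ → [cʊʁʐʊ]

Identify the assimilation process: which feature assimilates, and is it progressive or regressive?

Comparing underlying and surface forms, /x/ → [ɣ] is the alternation; the neighbouring /d/ is constant.
The change voiceless → voiced matches the voicing of the following /d/, identifying this as voicing assimilation.
Place and manner are unchanged, so the assimilation is partial, not total.
Checking the remaining alternation: /χ/ → [ʁ] before /ʐ/ (voiceless → voiced, matching voiced) — only voicing changes, and always toward the following segment.
No alternation appears in [ɢɔχsɔɢe]: there the adjacent consonants already agree in voicing (/χ/ and /s/ are both voiceless), so this form is consistent with the same rule.
The trigger is the following segment, so the direction is regressive (anticipatory).

regressive voicing assimilation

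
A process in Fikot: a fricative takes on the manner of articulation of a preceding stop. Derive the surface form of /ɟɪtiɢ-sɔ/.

The rule targets /s/ (voiceless alveolar fricative), which sits after the trigger /ɢ/ (stop).
Changing only its manner to stop gives [t] — the voiceless alveolar stop.

[ɟɪtiɢtɔ]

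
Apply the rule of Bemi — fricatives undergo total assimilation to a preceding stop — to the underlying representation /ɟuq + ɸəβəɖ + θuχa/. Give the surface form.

[ɟuqqəβəɖɖuχa]

/ɸ/ is the segment targeted by the rule; it sits immediately after /q/, so it assimilates completely and surfaces as [q].
The same rule applies at the second boundary: /θ/ → [ɖ] next to /ɖ/.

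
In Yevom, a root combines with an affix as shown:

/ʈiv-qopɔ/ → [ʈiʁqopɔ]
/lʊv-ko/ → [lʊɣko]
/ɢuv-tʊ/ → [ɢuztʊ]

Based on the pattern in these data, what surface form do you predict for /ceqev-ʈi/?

The data show regressive place assimilation: /v/ → [ʁ] before /q/; /v/ → [ɣ] before /k/; /v/ → [z] before /t/. In each pair only place changes, matching the following consonant, while manner and voice stay constant.
/v/ is a voiced labiodental fricative. The following trigger /ʈ/ is retroflex, so /v/ must become retroflex as well.
Changing only its place to retroflex gives [ʐ] — the voiced retroflex fricative.

[ceqeʐʈi]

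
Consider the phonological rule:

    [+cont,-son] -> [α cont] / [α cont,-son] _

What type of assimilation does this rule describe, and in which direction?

The shared variable α links the value of [cont] on the target to that of the neighbouring obstruent. [cont] distinguishes stops from fricatives — a manner-of-articulation feature — so this is manner assimilation.
Since the environment is written before the underscore, the trigger precedes the target; the direction is progressive.

progressive manner assimilation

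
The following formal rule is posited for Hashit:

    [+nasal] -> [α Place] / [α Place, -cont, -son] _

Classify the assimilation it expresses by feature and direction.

progressive place assimilation

The shared variable α links the value of the place features (abbreviated [Place]) on the target to the same value on the neighbouring segment, so place is the feature that assimilates.
The conditioning segment sits to the left of the focus bar, meaning the trigger precedes the segment that changes — progressive assimilation.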